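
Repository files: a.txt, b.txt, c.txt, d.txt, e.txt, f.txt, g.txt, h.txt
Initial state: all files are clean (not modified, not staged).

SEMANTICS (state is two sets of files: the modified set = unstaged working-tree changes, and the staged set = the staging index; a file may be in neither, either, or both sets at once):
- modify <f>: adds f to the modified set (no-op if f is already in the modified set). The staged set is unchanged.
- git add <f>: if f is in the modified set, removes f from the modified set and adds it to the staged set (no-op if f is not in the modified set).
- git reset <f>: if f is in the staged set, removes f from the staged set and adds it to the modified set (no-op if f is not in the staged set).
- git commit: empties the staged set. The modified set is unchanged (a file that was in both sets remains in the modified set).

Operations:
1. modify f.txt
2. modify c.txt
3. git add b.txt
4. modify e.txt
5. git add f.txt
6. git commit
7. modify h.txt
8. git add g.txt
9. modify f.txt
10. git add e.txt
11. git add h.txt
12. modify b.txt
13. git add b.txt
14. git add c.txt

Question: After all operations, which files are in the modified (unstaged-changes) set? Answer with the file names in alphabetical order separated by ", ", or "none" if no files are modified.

Answer: f.txt

Derivation:
After op 1 (modify f.txt): modified={f.txt} staged={none}
After op 2 (modify c.txt): modified={c.txt, f.txt} staged={none}
After op 3 (git add b.txt): modified={c.txt, f.txt} staged={none}
After op 4 (modify e.txt): modified={c.txt, e.txt, f.txt} staged={none}
After op 5 (git add f.txt): modified={c.txt, e.txt} staged={f.txt}
After op 6 (git commit): modified={c.txt, e.txt} staged={none}
After op 7 (modify h.txt): modified={c.txt, e.txt, h.txt} staged={none}
After op 8 (git add g.txt): modified={c.txt, e.txt, h.txt} staged={none}
After op 9 (modify f.txt): modified={c.txt, e.txt, f.txt, h.txt} staged={none}
After op 10 (git add e.txt): modified={c.txt, f.txt, h.txt} staged={e.txt}
After op 11 (git add h.txt): modified={c.txt, f.txt} staged={e.txt, h.txt}
After op 12 (modify b.txt): modified={b.txt, c.txt, f.txt} staged={e.txt, h.txt}
After op 13 (git add b.txt): modified={c.txt, f.txt} staged={b.txt, e.txt, h.txt}
After op 14 (git add c.txt): modified={f.txt} staged={b.txt, c.txt, e.txt, h.txt}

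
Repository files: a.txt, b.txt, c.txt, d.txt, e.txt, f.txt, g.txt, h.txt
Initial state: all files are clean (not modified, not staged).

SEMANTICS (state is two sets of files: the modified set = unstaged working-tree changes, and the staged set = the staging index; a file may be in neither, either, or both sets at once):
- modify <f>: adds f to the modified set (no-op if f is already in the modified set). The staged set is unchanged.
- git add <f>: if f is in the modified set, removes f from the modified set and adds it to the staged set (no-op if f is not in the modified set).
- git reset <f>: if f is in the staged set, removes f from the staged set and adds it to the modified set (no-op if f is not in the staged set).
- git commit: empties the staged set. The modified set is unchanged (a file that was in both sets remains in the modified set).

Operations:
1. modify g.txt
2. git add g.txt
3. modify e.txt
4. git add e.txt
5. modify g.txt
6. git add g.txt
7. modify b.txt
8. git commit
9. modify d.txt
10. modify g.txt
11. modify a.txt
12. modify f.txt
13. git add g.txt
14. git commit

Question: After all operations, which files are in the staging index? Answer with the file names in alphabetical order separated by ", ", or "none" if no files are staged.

After op 1 (modify g.txt): modified={g.txt} staged={none}
After op 2 (git add g.txt): modified={none} staged={g.txt}
After op 3 (modify e.txt): modified={e.txt} staged={g.txt}
After op 4 (git add e.txt): modified={none} staged={e.txt, g.txt}
After op 5 (modify g.txt): modified={g.txt} staged={e.txt, g.txt}
After op 6 (git add g.txt): modified={none} staged={e.txt, g.txt}
After op 7 (modify b.txt): modified={b.txt} staged={e.txt, g.txt}
After op 8 (git commit): modified={b.txt} staged={none}
After op 9 (modify d.txt): modified={b.txt, d.txt} staged={none}
After op 10 (modify g.txt): modified={b.txt, d.txt, g.txt} staged={none}
After op 11 (modify a.txt): modified={a.txt, b.txt, d.txt, g.txt} staged={none}
After op 12 (modify f.txt): modified={a.txt, b.txt, d.txt, f.txt, g.txt} staged={none}
After op 13 (git add g.txt): modified={a.txt, b.txt, d.txt, f.txt} staged={g.txt}
After op 14 (git commit): modified={a.txt, b.txt, d.txt, f.txt} staged={none}

Answer: none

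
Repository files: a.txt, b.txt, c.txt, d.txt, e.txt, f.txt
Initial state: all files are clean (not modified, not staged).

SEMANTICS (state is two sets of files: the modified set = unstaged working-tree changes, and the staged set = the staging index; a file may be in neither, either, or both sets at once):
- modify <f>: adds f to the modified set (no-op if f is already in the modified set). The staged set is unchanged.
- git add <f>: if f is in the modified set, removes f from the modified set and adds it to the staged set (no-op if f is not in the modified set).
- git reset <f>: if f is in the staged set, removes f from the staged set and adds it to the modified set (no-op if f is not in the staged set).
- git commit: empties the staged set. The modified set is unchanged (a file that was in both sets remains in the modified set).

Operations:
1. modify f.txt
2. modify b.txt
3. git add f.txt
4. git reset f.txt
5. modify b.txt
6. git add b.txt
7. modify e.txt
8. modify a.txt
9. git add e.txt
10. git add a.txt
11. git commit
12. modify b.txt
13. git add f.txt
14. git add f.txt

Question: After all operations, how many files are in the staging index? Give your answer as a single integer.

After op 1 (modify f.txt): modified={f.txt} staged={none}
After op 2 (modify b.txt): modified={b.txt, f.txt} staged={none}
After op 3 (git add f.txt): modified={b.txt} staged={f.txt}
After op 4 (git reset f.txt): modified={b.txt, f.txt} staged={none}
After op 5 (modify b.txt): modified={b.txt, f.txt} staged={none}
After op 6 (git add b.txt): modified={f.txt} staged={b.txt}
After op 7 (modify e.txt): modified={e.txt, f.txt} staged={b.txt}
After op 8 (modify a.txt): modified={a.txt, e.txt, f.txt} staged={b.txt}
After op 9 (git add e.txt): modified={a.txt, f.txt} staged={b.txt, e.txt}
After op 10 (git add a.txt): modified={f.txt} staged={a.txt, b.txt, e.txt}
After op 11 (git commit): modified={f.txt} staged={none}
After op 12 (modify b.txt): modified={b.txt, f.txt} staged={none}
After op 13 (git add f.txt): modified={b.txt} staged={f.txt}
After op 14 (git add f.txt): modified={b.txt} staged={f.txt}
Final staged set: {f.txt} -> count=1

Answer: 1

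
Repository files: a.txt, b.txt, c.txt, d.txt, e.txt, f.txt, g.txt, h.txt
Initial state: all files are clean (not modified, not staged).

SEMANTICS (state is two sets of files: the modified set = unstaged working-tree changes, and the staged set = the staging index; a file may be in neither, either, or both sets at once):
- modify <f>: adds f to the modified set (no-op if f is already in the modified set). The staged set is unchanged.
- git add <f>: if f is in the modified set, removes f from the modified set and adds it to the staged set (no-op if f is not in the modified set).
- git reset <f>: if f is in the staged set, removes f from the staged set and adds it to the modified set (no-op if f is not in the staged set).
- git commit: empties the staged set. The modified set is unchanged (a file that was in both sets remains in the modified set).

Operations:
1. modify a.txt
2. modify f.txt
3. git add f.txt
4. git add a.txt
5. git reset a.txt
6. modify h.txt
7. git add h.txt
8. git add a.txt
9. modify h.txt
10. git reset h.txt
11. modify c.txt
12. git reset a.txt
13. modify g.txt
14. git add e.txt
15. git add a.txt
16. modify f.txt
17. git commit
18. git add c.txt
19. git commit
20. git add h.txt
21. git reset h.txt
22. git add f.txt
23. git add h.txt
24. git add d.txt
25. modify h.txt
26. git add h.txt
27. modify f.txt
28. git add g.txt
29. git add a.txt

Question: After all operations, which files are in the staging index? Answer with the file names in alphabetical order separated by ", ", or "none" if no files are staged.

Answer: f.txt, g.txt, h.txt

Derivation:
After op 1 (modify a.txt): modified={a.txt} staged={none}
After op 2 (modify f.txt): modified={a.txt, f.txt} staged={none}
After op 3 (git add f.txt): modified={a.txt} staged={f.txt}
After op 4 (git add a.txt): modified={none} staged={a.txt, f.txt}
After op 5 (git reset a.txt): modified={a.txt} staged={f.txt}
After op 6 (modify h.txt): modified={a.txt, h.txt} staged={f.txt}
After op 7 (git add h.txt): modified={a.txt} staged={f.txt, h.txt}
After op 8 (git add a.txt): modified={none} staged={a.txt, f.txt, h.txt}
After op 9 (modify h.txt): modified={h.txt} staged={a.txt, f.txt, h.txt}
After op 10 (git reset h.txt): modified={h.txt} staged={a.txt, f.txt}
After op 11 (modify c.txt): modified={c.txt, h.txt} staged={a.txt, f.txt}
After op 12 (git reset a.txt): modified={a.txt, c.txt, h.txt} staged={f.txt}
After op 13 (modify g.txt): modified={a.txt, c.txt, g.txt, h.txt} staged={f.txt}
After op 14 (git add e.txt): modified={a.txt, c.txt, g.txt, h.txt} staged={f.txt}
After op 15 (git add a.txt): modified={c.txt, g.txt, h.txt} staged={a.txt, f.txt}
After op 16 (modify f.txt): modified={c.txt, f.txt, g.txt, h.txt} staged={a.txt, f.txt}
After op 17 (git commit): modified={c.txt, f.txt, g.txt, h.txt} staged={none}
After op 18 (git add c.txt): modified={f.txt, g.txt, h.txt} staged={c.txt}
After op 19 (git commit): modified={f.txt, g.txt, h.txt} staged={none}
After op 20 (git add h.txt): modified={f.txt, g.txt} staged={h.txt}
After op 21 (git reset h.txt): modified={f.txt, g.txt, h.txt} staged={none}
After op 22 (git add f.txt): modified={g.txt, h.txt} staged={f.txt}
After op 23 (git add h.txt): modified={g.txt} staged={f.txt, h.txt}
After op 24 (git add d.txt): modified={g.txt} staged={f.txt, h.txt}
After op 25 (modify h.txt): modified={g.txt, h.txt} staged={f.txt, h.txt}
After op 26 (git add h.txt): modified={g.txt} staged={f.txt, h.txt}
After op 27 (modify f.txt): modified={f.txt, g.txt} staged={f.txt, h.txt}
After op 28 (git add g.txt): modified={f.txt} staged={f.txt, g.txt, h.txt}
After op 29 (git add a.txt): modified={f.txt} staged={f.txt, g.txt, h.txt}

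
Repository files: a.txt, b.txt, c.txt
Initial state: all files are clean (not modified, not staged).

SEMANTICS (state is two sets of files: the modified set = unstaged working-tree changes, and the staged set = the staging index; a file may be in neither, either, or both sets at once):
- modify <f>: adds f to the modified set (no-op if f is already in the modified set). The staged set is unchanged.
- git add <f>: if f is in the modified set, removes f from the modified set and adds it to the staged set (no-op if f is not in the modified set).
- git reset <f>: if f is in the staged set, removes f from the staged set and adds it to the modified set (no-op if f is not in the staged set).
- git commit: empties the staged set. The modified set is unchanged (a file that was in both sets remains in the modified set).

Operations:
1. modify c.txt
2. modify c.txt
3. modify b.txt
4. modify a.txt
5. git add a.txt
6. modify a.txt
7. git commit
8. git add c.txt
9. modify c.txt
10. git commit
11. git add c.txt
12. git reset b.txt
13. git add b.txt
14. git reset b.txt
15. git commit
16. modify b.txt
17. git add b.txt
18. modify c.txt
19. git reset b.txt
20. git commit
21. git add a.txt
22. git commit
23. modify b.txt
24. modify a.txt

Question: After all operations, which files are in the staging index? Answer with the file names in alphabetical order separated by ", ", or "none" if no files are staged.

After op 1 (modify c.txt): modified={c.txt} staged={none}
After op 2 (modify c.txt): modified={c.txt} staged={none}
After op 3 (modify b.txt): modified={b.txt, c.txt} staged={none}
After op 4 (modify a.txt): modified={a.txt, b.txt, c.txt} staged={none}
After op 5 (git add a.txt): modified={b.txt, c.txt} staged={a.txt}
After op 6 (modify a.txt): modified={a.txt, b.txt, c.txt} staged={a.txt}
After op 7 (git commit): modified={a.txt, b.txt, c.txt} staged={none}
After op 8 (git add c.txt): modified={a.txt, b.txt} staged={c.txt}
After op 9 (modify c.txt): modified={a.txt, b.txt, c.txt} staged={c.txt}
After op 10 (git commit): modified={a.txt, b.txt, c.txt} staged={none}
After op 11 (git add c.txt): modified={a.txt, b.txt} staged={c.txt}
After op 12 (git reset b.txt): modified={a.txt, b.txt} staged={c.txt}
After op 13 (git add b.txt): modified={a.txt} staged={b.txt, c.txt}
After op 14 (git reset b.txt): modified={a.txt, b.txt} staged={c.txt}
After op 15 (git commit): modified={a.txt, b.txt} staged={none}
After op 16 (modify b.txt): modified={a.txt, b.txt} staged={none}
After op 17 (git add b.txt): modified={a.txt} staged={b.txt}
After op 18 (modify c.txt): modified={a.txt, c.txt} staged={b.txt}
After op 19 (git reset b.txt): modified={a.txt, b.txt, c.txt} staged={none}
After op 20 (git commit): modified={a.txt, b.txt, c.txt} staged={none}
After op 21 (git add a.txt): modified={b.txt, c.txt} staged={a.txt}
After op 22 (git commit): modified={b.txt, c.txt} staged={none}
After op 23 (modify b.txt): modified={b.txt, c.txt} staged={none}
After op 24 (modify a.txt): modified={a.txt, b.txt, c.txt} staged={none}

Answer: none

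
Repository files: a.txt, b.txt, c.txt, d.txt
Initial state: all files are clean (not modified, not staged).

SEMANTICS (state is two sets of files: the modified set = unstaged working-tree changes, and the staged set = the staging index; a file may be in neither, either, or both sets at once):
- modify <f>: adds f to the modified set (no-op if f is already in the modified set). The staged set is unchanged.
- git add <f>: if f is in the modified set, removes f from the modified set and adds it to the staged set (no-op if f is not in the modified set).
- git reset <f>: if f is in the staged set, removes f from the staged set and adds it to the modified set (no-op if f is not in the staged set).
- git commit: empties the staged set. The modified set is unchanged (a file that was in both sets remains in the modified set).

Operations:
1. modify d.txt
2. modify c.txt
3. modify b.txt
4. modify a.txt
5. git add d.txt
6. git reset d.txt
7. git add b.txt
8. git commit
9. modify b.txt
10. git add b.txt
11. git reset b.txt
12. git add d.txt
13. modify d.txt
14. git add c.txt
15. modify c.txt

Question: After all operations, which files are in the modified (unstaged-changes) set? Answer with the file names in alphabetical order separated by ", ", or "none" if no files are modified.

After op 1 (modify d.txt): modified={d.txt} staged={none}
After op 2 (modify c.txt): modified={c.txt, d.txt} staged={none}
After op 3 (modify b.txt): modified={b.txt, c.txt, d.txt} staged={none}
After op 4 (modify a.txt): modified={a.txt, b.txt, c.txt, d.txt} staged={none}
After op 5 (git add d.txt): modified={a.txt, b.txt, c.txt} staged={d.txt}
After op 6 (git reset d.txt): modified={a.txt, b.txt, c.txt, d.txt} staged={none}
After op 7 (git add b.txt): modified={a.txt, c.txt, d.txt} staged={b.txt}
After op 8 (git commit): modified={a.txt, c.txt, d.txt} staged={none}
After op 9 (modify b.txt): modified={a.txt, b.txt, c.txt, d.txt} staged={none}
After op 10 (git add b.txt): modified={a.txt, c.txt, d.txt} staged={b.txt}
After op 11 (git reset b.txt): modified={a.txt, b.txt, c.txt, d.txt} staged={none}
After op 12 (git add d.txt): modified={a.txt, b.txt, c.txt} staged={d.txt}
After op 13 (modify d.txt): modified={a.txt, b.txt, c.txt, d.txt} staged={d.txt}
After op 14 (git add c.txt): modified={a.txt, b.txt, d.txt} staged={c.txt, d.txt}
After op 15 (modify c.txt): modified={a.txt, b.txt, c.txt, d.txt} staged={c.txt, d.txt}

Answer: a.txt, b.txt, c.txt, d.txt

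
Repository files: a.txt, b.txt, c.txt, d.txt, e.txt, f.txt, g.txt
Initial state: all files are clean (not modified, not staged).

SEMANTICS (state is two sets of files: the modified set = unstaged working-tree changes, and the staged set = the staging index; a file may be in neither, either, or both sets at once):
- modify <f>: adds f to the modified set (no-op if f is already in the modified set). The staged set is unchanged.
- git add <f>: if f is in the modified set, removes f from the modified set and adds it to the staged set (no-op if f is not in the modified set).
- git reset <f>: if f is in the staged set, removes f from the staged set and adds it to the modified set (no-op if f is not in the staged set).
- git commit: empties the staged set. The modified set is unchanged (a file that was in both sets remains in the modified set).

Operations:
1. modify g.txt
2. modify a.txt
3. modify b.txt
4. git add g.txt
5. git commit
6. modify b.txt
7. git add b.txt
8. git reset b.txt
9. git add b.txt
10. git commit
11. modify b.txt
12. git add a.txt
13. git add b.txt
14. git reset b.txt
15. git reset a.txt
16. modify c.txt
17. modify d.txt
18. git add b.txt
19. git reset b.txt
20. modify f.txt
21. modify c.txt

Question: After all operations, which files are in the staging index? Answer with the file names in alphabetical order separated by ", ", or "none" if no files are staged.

After op 1 (modify g.txt): modified={g.txt} staged={none}
After op 2 (modify a.txt): modified={a.txt, g.txt} staged={none}
After op 3 (modify b.txt): modified={a.txt, b.txt, g.txt} staged={none}
After op 4 (git add g.txt): modified={a.txt, b.txt} staged={g.txt}
After op 5 (git commit): modified={a.txt, b.txt} staged={none}
After op 6 (modify b.txt): modified={a.txt, b.txt} staged={none}
After op 7 (git add b.txt): modified={a.txt} staged={b.txt}
After op 8 (git reset b.txt): modified={a.txt, b.txt} staged={none}
After op 9 (git add b.txt): modified={a.txt} staged={b.txt}
After op 10 (git commit): modified={a.txt} staged={none}
After op 11 (modify b.txt): modified={a.txt, b.txt} staged={none}
After op 12 (git add a.txt): modified={b.txt} staged={a.txt}
After op 13 (git add b.txt): modified={none} staged={a.txt, b.txt}
After op 14 (git reset b.txt): modified={b.txt} staged={a.txt}
After op 15 (git reset a.txt): modified={a.txt, b.txt} staged={none}
After op 16 (modify c.txt): modified={a.txt, b.txt, c.txt} staged={none}
After op 17 (modify d.txt): modified={a.txt, b.txt, c.txt, d.txt} staged={none}
After op 18 (git add b.txt): modified={a.txt, c.txt, d.txt} staged={b.txt}
After op 19 (git reset b.txt): modified={a.txt, b.txt, c.txt, d.txt} staged={none}
After op 20 (modify f.txt): modified={a.txt, b.txt, c.txt, d.txt, f.txt} staged={none}
After op 21 (modify c.txt): modified={a.txt, b.txt, c.txt, d.txt, f.txt} staged={none}

Answer: none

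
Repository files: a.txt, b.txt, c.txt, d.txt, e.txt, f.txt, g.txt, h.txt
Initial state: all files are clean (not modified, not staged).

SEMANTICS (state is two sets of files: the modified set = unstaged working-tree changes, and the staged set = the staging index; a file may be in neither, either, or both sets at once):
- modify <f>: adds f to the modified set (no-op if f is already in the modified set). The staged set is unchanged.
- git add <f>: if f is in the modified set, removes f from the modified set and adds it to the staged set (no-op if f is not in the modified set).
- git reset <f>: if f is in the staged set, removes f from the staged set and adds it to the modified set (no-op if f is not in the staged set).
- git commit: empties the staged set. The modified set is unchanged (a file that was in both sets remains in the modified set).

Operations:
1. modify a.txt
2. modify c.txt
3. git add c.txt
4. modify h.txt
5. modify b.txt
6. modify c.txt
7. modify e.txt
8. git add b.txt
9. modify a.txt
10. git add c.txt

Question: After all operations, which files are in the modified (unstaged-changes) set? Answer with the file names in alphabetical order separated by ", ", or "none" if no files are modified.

After op 1 (modify a.txt): modified={a.txt} staged={none}
After op 2 (modify c.txt): modified={a.txt, c.txt} staged={none}
After op 3 (git add c.txt): modified={a.txt} staged={c.txt}
After op 4 (modify h.txt): modified={a.txt, h.txt} staged={c.txt}
After op 5 (modify b.txt): modified={a.txt, b.txt, h.txt} staged={c.txt}
After op 6 (modify c.txt): modified={a.txt, b.txt, c.txt, h.txt} staged={c.txt}
After op 7 (modify e.txt): modified={a.txt, b.txt, c.txt, e.txt, h.txt} staged={c.txt}
After op 8 (git add b.txt): modified={a.txt, c.txt, e.txt, h.txt} staged={b.txt, c.txt}
After op 9 (modify a.txt): modified={a.txt, c.txt, e.txt, h.txt} staged={b.txt, c.txt}
After op 10 (git add c.txt): modified={a.txt, e.txt, h.txt} staged={b.txt, c.txt}

Answer: a.txt, e.txt, h.txt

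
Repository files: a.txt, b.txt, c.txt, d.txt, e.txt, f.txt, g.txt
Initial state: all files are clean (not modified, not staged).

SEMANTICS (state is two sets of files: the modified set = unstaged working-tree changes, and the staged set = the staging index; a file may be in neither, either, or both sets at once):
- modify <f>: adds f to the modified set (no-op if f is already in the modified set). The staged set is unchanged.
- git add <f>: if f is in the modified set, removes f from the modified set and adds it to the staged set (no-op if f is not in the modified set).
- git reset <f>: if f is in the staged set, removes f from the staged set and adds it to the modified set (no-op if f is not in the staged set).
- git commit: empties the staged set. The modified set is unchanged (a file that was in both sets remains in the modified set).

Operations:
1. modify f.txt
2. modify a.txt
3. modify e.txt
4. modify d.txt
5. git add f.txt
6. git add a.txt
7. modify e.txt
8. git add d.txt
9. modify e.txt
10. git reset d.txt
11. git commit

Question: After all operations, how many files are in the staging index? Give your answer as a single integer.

After op 1 (modify f.txt): modified={f.txt} staged={none}
After op 2 (modify a.txt): modified={a.txt, f.txt} staged={none}
After op 3 (modify e.txt): modified={a.txt, e.txt, f.txt} staged={none}
After op 4 (modify d.txt): modified={a.txt, d.txt, e.txt, f.txt} staged={none}
After op 5 (git add f.txt): modified={a.txt, d.txt, e.txt} staged={f.txt}
After op 6 (git add a.txt): modified={d.txt, e.txt} staged={a.txt, f.txt}
After op 7 (modify e.txt): modified={d.txt, e.txt} staged={a.txt, f.txt}
After op 8 (git add d.txt): modified={e.txt} staged={a.txt, d.txt, f.txt}
After op 9 (modify e.txt): modified={e.txt} staged={a.txt, d.txt, f.txt}
After op 10 (git reset d.txt): modified={d.txt, e.txt} staged={a.txt, f.txt}
After op 11 (git commit): modified={d.txt, e.txt} staged={none}
Final staged set: {none} -> count=0

Answer: 0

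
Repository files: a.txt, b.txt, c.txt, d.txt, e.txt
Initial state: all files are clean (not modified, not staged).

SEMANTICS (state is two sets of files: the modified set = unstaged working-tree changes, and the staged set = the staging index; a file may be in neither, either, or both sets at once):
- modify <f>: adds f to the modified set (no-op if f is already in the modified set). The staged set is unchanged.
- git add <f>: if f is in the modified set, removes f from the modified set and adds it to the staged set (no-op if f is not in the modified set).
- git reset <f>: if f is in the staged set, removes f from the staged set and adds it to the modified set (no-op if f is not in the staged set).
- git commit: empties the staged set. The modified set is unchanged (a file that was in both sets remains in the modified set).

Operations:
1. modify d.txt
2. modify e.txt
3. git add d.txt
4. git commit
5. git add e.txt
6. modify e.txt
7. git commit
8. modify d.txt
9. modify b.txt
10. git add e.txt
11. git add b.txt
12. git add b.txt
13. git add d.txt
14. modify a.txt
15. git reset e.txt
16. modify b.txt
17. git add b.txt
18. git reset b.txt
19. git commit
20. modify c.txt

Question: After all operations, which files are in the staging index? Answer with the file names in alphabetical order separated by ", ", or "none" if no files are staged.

Answer: none

Derivation:
After op 1 (modify d.txt): modified={d.txt} staged={none}
After op 2 (modify e.txt): modified={d.txt, e.txt} staged={none}
After op 3 (git add d.txt): modified={e.txt} staged={d.txt}
After op 4 (git commit): modified={e.txt} staged={none}
After op 5 (git add e.txt): modified={none} staged={e.txt}
After op 6 (modify e.txt): modified={e.txt} staged={e.txt}
After op 7 (git commit): modified={e.txt} staged={none}
After op 8 (modify d.txt): modified={d.txt, e.txt} staged={none}
After op 9 (modify b.txt): modified={b.txt, d.txt, e.txt} staged={none}
After op 10 (git add e.txt): modified={b.txt, d.txt} staged={e.txt}
After op 11 (git add b.txt): modified={d.txt} staged={b.txt, e.txt}
After op 12 (git add b.txt): modified={d.txt} staged={b.txt, e.txt}
After op 13 (git add d.txt): modified={none} staged={b.txt, d.txt, e.txt}
After op 14 (modify a.txt): modified={a.txt} staged={b.txt, d.txt, e.txt}
After op 15 (git reset e.txt): modified={a.txt, e.txt} staged={b.txt, d.txt}
After op 16 (modify b.txt): modified={a.txt, b.txt, e.txt} staged={b.txt, d.txt}
After op 17 (git add b.txt): modified={a.txt, e.txt} staged={b.txt, d.txt}
After op 18 (git reset b.txt): modified={a.txt, b.txt, e.txt} staged={d.txt}
After op 19 (git commit): modified={a.txt, b.txt, e.txt} staged={none}
After op 20 (modify c.txt): modified={a.txt, b.txt, c.txt, e.txt} staged={none}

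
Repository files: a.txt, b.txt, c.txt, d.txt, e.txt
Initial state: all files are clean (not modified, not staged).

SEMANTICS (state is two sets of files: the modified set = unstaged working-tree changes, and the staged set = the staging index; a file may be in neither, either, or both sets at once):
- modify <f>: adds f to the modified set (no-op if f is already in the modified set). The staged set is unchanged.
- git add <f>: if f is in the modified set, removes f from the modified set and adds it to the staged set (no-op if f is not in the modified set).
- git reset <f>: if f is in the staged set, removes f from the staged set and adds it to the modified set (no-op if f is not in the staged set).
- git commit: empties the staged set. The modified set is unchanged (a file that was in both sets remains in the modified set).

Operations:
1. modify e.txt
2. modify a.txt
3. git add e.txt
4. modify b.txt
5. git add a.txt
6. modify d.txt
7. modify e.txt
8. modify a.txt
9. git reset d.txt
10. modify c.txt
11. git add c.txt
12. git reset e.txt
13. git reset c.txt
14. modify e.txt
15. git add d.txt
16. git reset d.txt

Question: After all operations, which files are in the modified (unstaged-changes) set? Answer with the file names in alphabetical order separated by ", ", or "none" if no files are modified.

Answer: a.txt, b.txt, c.txt, d.txt, e.txt

Derivation:
After op 1 (modify e.txt): modified={e.txt} staged={none}
After op 2 (modify a.txt): modified={a.txt, e.txt} staged={none}
After op 3 (git add e.txt): modified={a.txt} staged={e.txt}
After op 4 (modify b.txt): modified={a.txt, b.txt} staged={e.txt}
After op 5 (git add a.txt): modified={b.txt} staged={a.txt, e.txt}
After op 6 (modify d.txt): modified={b.txt, d.txt} staged={a.txt, e.txt}
After op 7 (modify e.txt): modified={b.txt, d.txt, e.txt} staged={a.txt, e.txt}
After op 8 (modify a.txt): modified={a.txt, b.txt, d.txt, e.txt} staged={a.txt, e.txt}
After op 9 (git reset d.txt): modified={a.txt, b.txt, d.txt, e.txt} staged={a.txt, e.txt}
After op 10 (modify c.txt): modified={a.txt, b.txt, c.txt, d.txt, e.txt} staged={a.txt, e.txt}
After op 11 (git add c.txt): modified={a.txt, b.txt, d.txt, e.txt} staged={a.txt, c.txt, e.txt}
After op 12 (git reset e.txt): modified={a.txt, b.txt, d.txt, e.txt} staged={a.txt, c.txt}
After op 13 (git reset c.txt): modified={a.txt, b.txt, c.txt, d.txt, e.txt} staged={a.txt}
After op 14 (modify e.txt): modified={a.txt, b.txt, c.txt, d.txt, e.txt} staged={a.txt}
After op 15 (git add d.txt): modified={a.txt, b.txt, c.txt, e.txt} staged={a.txt, d.txt}
After op 16 (git reset d.txt): modified={a.txt, b.txt, c.txt, d.txt, e.txt} staged={a.txt}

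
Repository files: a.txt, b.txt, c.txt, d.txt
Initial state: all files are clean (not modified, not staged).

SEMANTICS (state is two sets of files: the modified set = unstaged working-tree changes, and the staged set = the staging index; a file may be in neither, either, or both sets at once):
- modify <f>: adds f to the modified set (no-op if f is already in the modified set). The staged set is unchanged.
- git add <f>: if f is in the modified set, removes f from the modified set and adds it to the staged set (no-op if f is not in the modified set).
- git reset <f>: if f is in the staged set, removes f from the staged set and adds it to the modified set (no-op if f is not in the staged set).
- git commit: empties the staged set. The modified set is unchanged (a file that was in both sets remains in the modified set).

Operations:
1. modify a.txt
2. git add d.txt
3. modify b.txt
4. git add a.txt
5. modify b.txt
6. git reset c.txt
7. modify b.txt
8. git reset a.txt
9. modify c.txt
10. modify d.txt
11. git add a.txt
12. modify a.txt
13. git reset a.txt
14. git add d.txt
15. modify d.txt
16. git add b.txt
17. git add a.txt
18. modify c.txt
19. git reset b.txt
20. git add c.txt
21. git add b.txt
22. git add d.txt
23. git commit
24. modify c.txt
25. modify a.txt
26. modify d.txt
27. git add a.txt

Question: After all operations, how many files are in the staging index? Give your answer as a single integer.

Answer: 1

Derivation:
After op 1 (modify a.txt): modified={a.txt} staged={none}
After op 2 (git add d.txt): modified={a.txt} staged={none}
After op 3 (modify b.txt): modified={a.txt, b.txt} staged={none}
After op 4 (git add a.txt): modified={b.txt} staged={a.txt}
After op 5 (modify b.txt): modified={b.txt} staged={a.txt}
After op 6 (git reset c.txt): modified={b.txt} staged={a.txt}
After op 7 (modify b.txt): modified={b.txt} staged={a.txt}
After op 8 (git reset a.txt): modified={a.txt, b.txt} staged={none}
After op 9 (modify c.txt): modified={a.txt, b.txt, c.txt} staged={none}
After op 10 (modify d.txt): modified={a.txt, b.txt, c.txt, d.txt} staged={none}
After op 11 (git add a.txt): modified={b.txt, c.txt, d.txt} staged={a.txt}
After op 12 (modify a.txt): modified={a.txt, b.txt, c.txt, d.txt} staged={a.txt}
After op 13 (git reset a.txt): modified={a.txt, b.txt, c.txt, d.txt} staged={none}
After op 14 (git add d.txt): modified={a.txt, b.txt, c.txt} staged={d.txt}
After op 15 (modify d.txt): modified={a.txt, b.txt, c.txt, d.txt} staged={d.txt}
After op 16 (git add b.txt): modified={a.txt, c.txt, d.txt} staged={b.txt, d.txt}
After op 17 (git add a.txt): modified={c.txt, d.txt} staged={a.txt, b.txt, d.txt}
After op 18 (modify c.txt): modified={c.txt, d.txt} staged={a.txt, b.txt, d.txt}
After op 19 (git reset b.txt): modified={b.txt, c.txt, d.txt} staged={a.txt, d.txt}
After op 20 (git add c.txt): modified={b.txt, d.txt} staged={a.txt, c.txt, d.txt}
After op 21 (git add b.txt): modified={d.txt} staged={a.txt, b.txt, c.txt, d.txt}
After op 22 (git add d.txt): modified={none} staged={a.txt, b.txt, c.txt, d.txt}
After op 23 (git commit): modified={none} staged={none}
After op 24 (modify c.txt): modified={c.txt} staged={none}
After op 25 (modify a.txt): modified={a.txt, c.txt} staged={none}
After op 26 (modify d.txt): modified={a.txt, c.txt, d.txt} staged={none}
After op 27 (git add a.txt): modified={c.txt, d.txt} staged={a.txt}
Final staged set: {a.txt} -> count=1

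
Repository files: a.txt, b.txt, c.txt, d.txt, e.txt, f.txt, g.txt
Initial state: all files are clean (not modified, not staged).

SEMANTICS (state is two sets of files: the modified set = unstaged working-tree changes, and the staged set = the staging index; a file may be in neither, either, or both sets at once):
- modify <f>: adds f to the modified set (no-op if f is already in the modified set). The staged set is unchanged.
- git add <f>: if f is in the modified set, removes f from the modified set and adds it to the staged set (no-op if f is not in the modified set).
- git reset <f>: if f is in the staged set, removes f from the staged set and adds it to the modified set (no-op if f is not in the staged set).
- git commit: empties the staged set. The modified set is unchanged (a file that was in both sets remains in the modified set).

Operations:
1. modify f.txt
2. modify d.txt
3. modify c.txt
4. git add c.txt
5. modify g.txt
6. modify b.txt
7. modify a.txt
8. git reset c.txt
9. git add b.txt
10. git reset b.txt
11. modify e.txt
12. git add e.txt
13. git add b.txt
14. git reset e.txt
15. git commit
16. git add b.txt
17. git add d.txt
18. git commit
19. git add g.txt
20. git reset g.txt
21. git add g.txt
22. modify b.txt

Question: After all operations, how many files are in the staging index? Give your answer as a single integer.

After op 1 (modify f.txt): modified={f.txt} staged={none}
After op 2 (modify d.txt): modified={d.txt, f.txt} staged={none}
After op 3 (modify c.txt): modified={c.txt, d.txt, f.txt} staged={none}
After op 4 (git add c.txt): modified={d.txt, f.txt} staged={c.txt}
After op 5 (modify g.txt): modified={d.txt, f.txt, g.txt} staged={c.txt}
After op 6 (modify b.txt): modified={b.txt, d.txt, f.txt, g.txt} staged={c.txt}
After op 7 (modify a.txt): modified={a.txt, b.txt, d.txt, f.txt, g.txt} staged={c.txt}
After op 8 (git reset c.txt): modified={a.txt, b.txt, c.txt, d.txt, f.txt, g.txt} staged={none}
After op 9 (git add b.txt): modified={a.txt, c.txt, d.txt, f.txt, g.txt} staged={b.txt}
After op 10 (git reset b.txt): modified={a.txt, b.txt, c.txt, d.txt, f.txt, g.txt} staged={none}
After op 11 (modify e.txt): modified={a.txt, b.txt, c.txt, d.txt, e.txt, f.txt, g.txt} staged={none}
After op 12 (git add e.txt): modified={a.txt, b.txt, c.txt, d.txt, f.txt, g.txt} staged={e.txt}
After op 13 (git add b.txt): modified={a.txt, c.txt, d.txt, f.txt, g.txt} staged={b.txt, e.txt}
After op 14 (git reset e.txt): modified={a.txt, c.txt, d.txt, e.txt, f.txt, g.txt} staged={b.txt}
After op 15 (git commit): modified={a.txt, c.txt, d.txt, e.txt, f.txt, g.txt} staged={none}
After op 16 (git add b.txt): modified={a.txt, c.txt, d.txt, e.txt, f.txt, g.txt} staged={none}
After op 17 (git add d.txt): modified={a.txt, c.txt, e.txt, f.txt, g.txt} staged={d.txt}
After op 18 (git commit): modified={a.txt, c.txt, e.txt, f.txt, g.txt} staged={none}
After op 19 (git add g.txt): modified={a.txt, c.txt, e.txt, f.txt} staged={g.txt}
After op 20 (git reset g.txt): modified={a.txt, c.txt, e.txt, f.txt, g.txt} staged={none}
After op 21 (git add g.txt): modified={a.txt, c.txt, e.txt, f.txt} staged={g.txt}
After op 22 (modify b.txt): modified={a.txt, b.txt, c.txt, e.txt, f.txt} staged={g.txt}
Final staged set: {g.txt} -> count=1

Answer: 1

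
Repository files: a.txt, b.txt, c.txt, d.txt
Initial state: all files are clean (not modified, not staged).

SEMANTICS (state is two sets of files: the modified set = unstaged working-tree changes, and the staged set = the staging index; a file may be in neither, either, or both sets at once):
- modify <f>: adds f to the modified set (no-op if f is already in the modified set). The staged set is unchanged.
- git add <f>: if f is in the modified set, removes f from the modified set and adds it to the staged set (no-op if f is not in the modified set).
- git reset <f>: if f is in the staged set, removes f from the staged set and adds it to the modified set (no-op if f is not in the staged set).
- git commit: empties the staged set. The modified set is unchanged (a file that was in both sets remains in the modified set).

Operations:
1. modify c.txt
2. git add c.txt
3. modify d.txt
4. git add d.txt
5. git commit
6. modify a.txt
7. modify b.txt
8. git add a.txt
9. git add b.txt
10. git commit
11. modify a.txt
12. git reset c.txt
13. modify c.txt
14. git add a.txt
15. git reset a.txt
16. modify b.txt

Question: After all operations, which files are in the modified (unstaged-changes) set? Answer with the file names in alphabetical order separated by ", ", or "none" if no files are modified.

After op 1 (modify c.txt): modified={c.txt} staged={none}
After op 2 (git add c.txt): modified={none} staged={c.txt}
After op 3 (modify d.txt): modified={d.txt} staged={c.txt}
After op 4 (git add d.txt): modified={none} staged={c.txt, d.txt}
After op 5 (git commit): modified={none} staged={none}
After op 6 (modify a.txt): modified={a.txt} staged={none}
After op 7 (modify b.txt): modified={a.txt, b.txt} staged={none}
After op 8 (git add a.txt): modified={b.txt} staged={a.txt}
After op 9 (git add b.txt): modified={none} staged={a.txt, b.txt}
After op 10 (git commit): modified={none} staged={none}
After op 11 (modify a.txt): modified={a.txt} staged={none}
After op 12 (git reset c.txt): modified={a.txt} staged={none}
After op 13 (modify c.txt): modified={a.txt, c.txt} staged={none}
After op 14 (git add a.txt): modified={c.txt} staged={a.txt}
After op 15 (git reset a.txt): modified={a.txt, c.txt} staged={none}
After op 16 (modify b.txt): modified={a.txt, b.txt, c.txt} staged={none}

Answer: a.txt, b.txt, c.txt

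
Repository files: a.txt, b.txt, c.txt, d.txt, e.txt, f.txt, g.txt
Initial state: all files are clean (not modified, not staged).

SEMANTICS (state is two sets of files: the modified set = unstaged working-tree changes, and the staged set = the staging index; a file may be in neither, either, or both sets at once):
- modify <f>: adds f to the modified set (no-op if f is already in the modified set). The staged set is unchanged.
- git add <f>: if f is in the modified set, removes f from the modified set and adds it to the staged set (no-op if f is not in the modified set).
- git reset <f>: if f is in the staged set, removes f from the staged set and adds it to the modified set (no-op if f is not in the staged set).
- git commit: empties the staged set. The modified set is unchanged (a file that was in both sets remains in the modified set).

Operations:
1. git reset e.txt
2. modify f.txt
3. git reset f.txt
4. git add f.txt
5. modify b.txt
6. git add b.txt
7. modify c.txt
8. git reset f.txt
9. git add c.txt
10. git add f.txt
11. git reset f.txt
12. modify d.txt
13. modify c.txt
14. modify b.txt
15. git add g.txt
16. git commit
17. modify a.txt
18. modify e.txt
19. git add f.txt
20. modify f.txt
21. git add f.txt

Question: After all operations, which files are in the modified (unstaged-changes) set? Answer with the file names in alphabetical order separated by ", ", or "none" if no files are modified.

After op 1 (git reset e.txt): modified={none} staged={none}
After op 2 (modify f.txt): modified={f.txt} staged={none}
After op 3 (git reset f.txt): modified={f.txt} staged={none}
After op 4 (git add f.txt): modified={none} staged={f.txt}
After op 5 (modify b.txt): modified={b.txt} staged={f.txt}
After op 6 (git add b.txt): modified={none} staged={b.txt, f.txt}
After op 7 (modify c.txt): modified={c.txt} staged={b.txt, f.txt}
After op 8 (git reset f.txt): modified={c.txt, f.txt} staged={b.txt}
After op 9 (git add c.txt): modified={f.txt} staged={b.txt, c.txt}
After op 10 (git add f.txt): modified={none} staged={b.txt, c.txt, f.txt}
After op 11 (git reset f.txt): modified={f.txt} staged={b.txt, c.txt}
After op 12 (modify d.txt): modified={d.txt, f.txt} staged={b.txt, c.txt}
After op 13 (modify c.txt): modified={c.txt, d.txt, f.txt} staged={b.txt, c.txt}
After op 14 (modify b.txt): modified={b.txt, c.txt, d.txt, f.txt} staged={b.txt, c.txt}
After op 15 (git add g.txt): modified={b.txt, c.txt, d.txt, f.txt} staged={b.txt, c.txt}
After op 16 (git commit): modified={b.txt, c.txt, d.txt, f.txt} staged={none}
After op 17 (modify a.txt): modified={a.txt, b.txt, c.txt, d.txt, f.txt} staged={none}
After op 18 (modify e.txt): modified={a.txt, b.txt, c.txt, d.txt, e.txt, f.txt} staged={none}
After op 19 (git add f.txt): modified={a.txt, b.txt, c.txt, d.txt, e.txt} staged={f.txt}
After op 20 (modify f.txt): modified={a.txt, b.txt, c.txt, d.txt, e.txt, f.txt} staged={f.txt}
After op 21 (git add f.txt): modified={a.txt, b.txt, c.txt, d.txt, e.txt} staged={f.txt}

Answer: a.txt, b.txt, c.txt, d.txt, e.txt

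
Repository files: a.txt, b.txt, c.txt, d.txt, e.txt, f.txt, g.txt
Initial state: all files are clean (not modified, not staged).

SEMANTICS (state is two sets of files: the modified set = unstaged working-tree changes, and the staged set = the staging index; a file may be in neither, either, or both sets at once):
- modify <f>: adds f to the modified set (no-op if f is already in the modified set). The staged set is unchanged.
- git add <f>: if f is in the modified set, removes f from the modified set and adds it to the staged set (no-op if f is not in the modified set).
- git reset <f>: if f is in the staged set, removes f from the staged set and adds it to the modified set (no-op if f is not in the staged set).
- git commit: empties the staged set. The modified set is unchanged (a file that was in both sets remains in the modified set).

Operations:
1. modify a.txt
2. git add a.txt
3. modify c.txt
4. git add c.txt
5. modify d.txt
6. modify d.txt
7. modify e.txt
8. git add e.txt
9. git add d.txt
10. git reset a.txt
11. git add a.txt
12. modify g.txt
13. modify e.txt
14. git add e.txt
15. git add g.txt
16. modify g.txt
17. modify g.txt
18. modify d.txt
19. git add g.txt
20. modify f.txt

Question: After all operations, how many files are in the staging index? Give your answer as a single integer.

After op 1 (modify a.txt): modified={a.txt} staged={none}
After op 2 (git add a.txt): modified={none} staged={a.txt}
After op 3 (modify c.txt): modified={c.txt} staged={a.txt}
After op 4 (git add c.txt): modified={none} staged={a.txt, c.txt}
After op 5 (modify d.txt): modified={d.txt} staged={a.txt, c.txt}
After op 6 (modify d.txt): modified={d.txt} staged={a.txt, c.txt}
After op 7 (modify e.txt): modified={d.txt, e.txt} staged={a.txt, c.txt}
After op 8 (git add e.txt): modified={d.txt} staged={a.txt, c.txt, e.txt}
After op 9 (git add d.txt): modified={none} staged={a.txt, c.txt, d.txt, e.txt}
After op 10 (git reset a.txt): modified={a.txt} staged={c.txt, d.txt, e.txt}
After op 11 (git add a.txt): modified={none} staged={a.txt, c.txt, d.txt, e.txt}
After op 12 (modify g.txt): modified={g.txt} staged={a.txt, c.txt, d.txt, e.txt}
After op 13 (modify e.txt): modified={e.txt, g.txt} staged={a.txt, c.txt, d.txt, e.txt}
After op 14 (git add e.txt): modified={g.txt} staged={a.txt, c.txt, d.txt, e.txt}
After op 15 (git add g.txt): modified={none} staged={a.txt, c.txt, d.txt, e.txt, g.txt}
After op 16 (modify g.txt): modified={g.txt} staged={a.txt, c.txt, d.txt, e.txt, g.txt}
After op 17 (modify g.txt): modified={g.txt} staged={a.txt, c.txt, d.txt, e.txt, g.txt}
After op 18 (modify d.txt): modified={d.txt, g.txt} staged={a.txt, c.txt, d.txt, e.txt, g.txt}
After op 19 (git add g.txt): modified={d.txt} staged={a.txt, c.txt, d.txt, e.txt, g.txt}
After op 20 (modify f.txt): modified={d.txt, f.txt} staged={a.txt, c.txt, d.txt, e.txt, g.txt}
Final staged set: {a.txt, c.txt, d.txt, e.txt, g.txt} -> count=5

Answer: 5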